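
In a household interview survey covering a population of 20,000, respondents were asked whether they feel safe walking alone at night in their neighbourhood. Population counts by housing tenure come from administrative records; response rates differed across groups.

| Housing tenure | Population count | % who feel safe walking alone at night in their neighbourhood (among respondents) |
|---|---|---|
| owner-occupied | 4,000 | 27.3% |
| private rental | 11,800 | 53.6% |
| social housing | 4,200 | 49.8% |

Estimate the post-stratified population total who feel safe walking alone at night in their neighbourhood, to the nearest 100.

9,500

Apply each group's respondent rate to its population count:
  owner-occupied: 4,000 × 27.3% = 1092
  private rental: 11,800 × 53.6% = 6324.8
  social housing: 4,200 × 49.8% = 2091.6
Estimated total = 9508.4 → 9,500.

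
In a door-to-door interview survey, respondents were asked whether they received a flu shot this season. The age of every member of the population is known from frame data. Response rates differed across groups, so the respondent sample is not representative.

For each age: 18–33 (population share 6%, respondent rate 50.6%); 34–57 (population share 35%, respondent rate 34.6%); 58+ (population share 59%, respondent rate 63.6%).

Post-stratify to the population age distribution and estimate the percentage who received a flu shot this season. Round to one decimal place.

Each cell contributes population-share × respondent value:
  18–33: 0.06 × 50.6 = 3.036
  34–57: 0.35 × 34.6 = 12.11
  58+: 0.59 × 63.6 = 37.524
Post-stratified estimate = 52.67 → 52.7%.

52.7%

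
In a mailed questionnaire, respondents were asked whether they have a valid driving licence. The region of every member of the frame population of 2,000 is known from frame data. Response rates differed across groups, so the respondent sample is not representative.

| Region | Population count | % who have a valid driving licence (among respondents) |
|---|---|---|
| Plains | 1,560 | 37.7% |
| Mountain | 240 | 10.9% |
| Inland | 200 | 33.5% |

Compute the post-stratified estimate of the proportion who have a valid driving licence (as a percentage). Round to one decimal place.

Post-stratification weights by population share, not respondent share:
  Plains: (1,560/2,000) × 37.7 = 29.406
  Mountain: (240/2,000) × 10.9 = 1.308
  Inland: (200/2,000) × 33.5 = 3.35
Post-stratified estimate = 34.064 → 34.1%.

34.1%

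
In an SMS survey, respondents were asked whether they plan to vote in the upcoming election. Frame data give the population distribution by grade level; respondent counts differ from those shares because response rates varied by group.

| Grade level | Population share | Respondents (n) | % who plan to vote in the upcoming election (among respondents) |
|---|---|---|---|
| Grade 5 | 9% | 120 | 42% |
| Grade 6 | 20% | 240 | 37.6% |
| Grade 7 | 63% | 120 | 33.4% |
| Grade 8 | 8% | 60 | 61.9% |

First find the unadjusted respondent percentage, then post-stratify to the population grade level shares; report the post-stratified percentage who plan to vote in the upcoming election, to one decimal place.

Without adjustment, the pooled respondent share is:
  (120/540)×42 + (240/540)×37.6 + (120/540)×33.4 + (60/540)×61.9 = 40.3444%
Post-stratified estimate weights by population shares:
  0.09×42 + 0.2×37.6 + 0.63×33.4 + 0.08×61.9 = 37.294%

37.3%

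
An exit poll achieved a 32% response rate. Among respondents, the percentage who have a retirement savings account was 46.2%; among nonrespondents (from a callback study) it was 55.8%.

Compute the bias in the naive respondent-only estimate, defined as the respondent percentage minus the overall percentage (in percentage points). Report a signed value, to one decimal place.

Nonresponse fraction = 1 − 0.32 = 0.68.
Bias = (nonresponse fraction) × (respondent percentage − nonrespondent percentage)
     = 0.68 × (46.2 − 55.8) = 0.68 × -9.6 = -6.528.

-6.5 percentage points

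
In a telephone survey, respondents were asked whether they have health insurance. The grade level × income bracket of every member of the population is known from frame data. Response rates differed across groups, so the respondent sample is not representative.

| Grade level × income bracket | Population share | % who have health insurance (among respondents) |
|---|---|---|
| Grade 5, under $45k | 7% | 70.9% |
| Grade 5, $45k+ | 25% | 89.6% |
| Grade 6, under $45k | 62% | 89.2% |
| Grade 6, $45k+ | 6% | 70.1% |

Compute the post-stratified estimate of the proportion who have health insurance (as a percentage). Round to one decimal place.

86.9%

Weight each group's respondent value by its population share:
  Grade 5, under $45k: 0.07 × 70.9 = 4.963
  Grade 5, $45k+: 0.25 × 89.6 = 22.4
  Grade 6, under $45k: 0.62 × 89.2 = 55.304
  Grade 6, $45k+: 0.06 × 70.1 = 4.206
Post-stratified estimate = 86.873 → 86.9%.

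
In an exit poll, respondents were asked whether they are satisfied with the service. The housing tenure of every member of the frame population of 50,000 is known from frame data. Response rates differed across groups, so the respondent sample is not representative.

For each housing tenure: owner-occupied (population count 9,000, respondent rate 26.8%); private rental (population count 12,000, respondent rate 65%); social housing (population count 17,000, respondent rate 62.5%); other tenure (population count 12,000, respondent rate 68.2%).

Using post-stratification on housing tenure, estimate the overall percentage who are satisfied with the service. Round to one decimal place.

Reweight to the known housing tenure distribution:
  owner-occupied: (9,000/50,000) × 26.8 = 4.824
  private rental: (12,000/50,000) × 65 = 15.6
  social housing: (17,000/50,000) × 62.5 = 21.25
  other tenure: (12,000/50,000) × 68.2 = 16.368
Post-stratified estimate = 58.042 → 58.0%.

58.0%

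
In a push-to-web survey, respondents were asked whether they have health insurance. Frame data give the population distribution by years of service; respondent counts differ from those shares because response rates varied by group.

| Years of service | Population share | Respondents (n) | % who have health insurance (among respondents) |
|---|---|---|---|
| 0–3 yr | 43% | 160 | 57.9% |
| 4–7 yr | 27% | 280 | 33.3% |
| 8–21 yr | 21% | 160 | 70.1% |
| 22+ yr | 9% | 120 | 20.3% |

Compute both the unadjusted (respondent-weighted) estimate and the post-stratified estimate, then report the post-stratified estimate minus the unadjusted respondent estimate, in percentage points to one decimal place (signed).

+5.7 percentage points

Naive respondent-only estimate (weights = respondent counts):
  (160/720)×57.9 + (280/720)×33.3 + (160/720)×70.1 + (120/720)×20.3 = 44.7778%
Post-stratifying to population shares instead:
  0.43×57.9 + 0.27×33.3 + 0.21×70.1 + 0.09×20.3 = 50.436%
Difference = 50.436 − 44.7778 = 5.6582 pp.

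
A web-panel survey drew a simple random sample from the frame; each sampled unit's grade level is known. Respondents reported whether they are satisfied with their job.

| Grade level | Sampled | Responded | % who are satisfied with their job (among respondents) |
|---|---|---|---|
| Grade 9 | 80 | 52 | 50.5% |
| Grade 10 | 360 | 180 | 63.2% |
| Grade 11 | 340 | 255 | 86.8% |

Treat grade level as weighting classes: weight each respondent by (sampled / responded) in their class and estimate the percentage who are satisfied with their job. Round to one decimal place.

72.2%

Response rates by class: Grade 9 52/80 = 65%, Grade 10 180/360 = 50%, Grade 11 255/340 = 75%.
Each respondent's weight = sampled/responded in their class; summing within a class gives n_sampled, so:
  Grade 9: 80 × 50.5 = 4040
  Grade 10: 360 × 63.2 = 22,752
  Grade 11: 340 × 86.8 = 29,512
Adjusted estimate = 56,304 / 780 = 72.1846 → 72.2%.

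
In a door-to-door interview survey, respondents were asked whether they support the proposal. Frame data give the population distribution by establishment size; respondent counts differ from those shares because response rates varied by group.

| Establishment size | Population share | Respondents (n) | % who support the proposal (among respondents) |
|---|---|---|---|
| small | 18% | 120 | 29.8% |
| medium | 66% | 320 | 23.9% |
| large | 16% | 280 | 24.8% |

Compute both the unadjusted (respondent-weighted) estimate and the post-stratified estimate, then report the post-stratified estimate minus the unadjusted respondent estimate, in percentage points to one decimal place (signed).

Unadjusted (pooled respondent) estimate weights by respondent counts:
  (120/720)×29.8 + (320/720)×23.9 + (280/720)×24.8 = 25.2333%
Post-stratified estimate weights by population shares:
  0.18×29.8 + 0.66×23.9 + 0.16×24.8 = 25.106%
Difference = 25.106 − 25.2333 = -0.1273 pp.

-0.1 percentage points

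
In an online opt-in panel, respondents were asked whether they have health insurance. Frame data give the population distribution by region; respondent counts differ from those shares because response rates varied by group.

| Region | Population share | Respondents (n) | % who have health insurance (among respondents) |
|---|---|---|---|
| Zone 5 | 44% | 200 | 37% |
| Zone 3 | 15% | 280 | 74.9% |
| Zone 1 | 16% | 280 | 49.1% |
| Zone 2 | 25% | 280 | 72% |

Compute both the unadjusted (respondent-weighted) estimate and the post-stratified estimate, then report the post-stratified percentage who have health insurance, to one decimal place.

53.4%

Naive respondent-only estimate (weights = respondent counts):
  (200/1040)×37 + (280/1040)×74.9 + (280/1040)×49.1 + (280/1040)×72 = 59.8846%
Post-stratified estimate weights by population shares:
  0.44×37 + 0.15×74.9 + 0.16×49.1 + 0.25×72 = 53.371%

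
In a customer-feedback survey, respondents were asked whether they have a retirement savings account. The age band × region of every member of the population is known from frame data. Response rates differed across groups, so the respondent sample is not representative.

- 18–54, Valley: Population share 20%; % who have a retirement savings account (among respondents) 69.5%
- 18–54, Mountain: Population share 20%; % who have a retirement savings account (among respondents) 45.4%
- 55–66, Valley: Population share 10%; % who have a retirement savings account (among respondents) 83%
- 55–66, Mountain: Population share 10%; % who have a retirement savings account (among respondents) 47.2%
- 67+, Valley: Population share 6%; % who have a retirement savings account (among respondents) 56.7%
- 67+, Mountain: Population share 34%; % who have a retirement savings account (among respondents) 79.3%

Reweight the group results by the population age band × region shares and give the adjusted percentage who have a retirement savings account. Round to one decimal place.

Reweight to the known age band × region distribution:
  18–54, Valley: 0.2 × 69.5 = 13.9
  18–54, Mountain: 0.2 × 45.4 = 9.08
  55–66, Valley: 0.1 × 83 = 8.3
  55–66, Mountain: 0.1 × 47.2 = 4.72
  67+, Valley: 0.06 × 56.7 = 3.402
  67+, Mountain: 0.34 × 79.3 = 26.962
Post-stratified estimate = 66.364 → 66.4%.

66.4%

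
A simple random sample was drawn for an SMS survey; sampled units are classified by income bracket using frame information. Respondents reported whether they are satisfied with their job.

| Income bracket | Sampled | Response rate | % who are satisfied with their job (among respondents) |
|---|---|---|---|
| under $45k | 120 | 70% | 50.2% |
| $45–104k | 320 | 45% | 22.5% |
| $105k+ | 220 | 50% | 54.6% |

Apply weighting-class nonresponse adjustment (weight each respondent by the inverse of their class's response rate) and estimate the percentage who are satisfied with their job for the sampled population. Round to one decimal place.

38.2%

Inverse-response-rate weighting restores each class to its sampled count, so class totals weight by n_sampled:
  under $45k: 120 × 50.2 = 6024
  $45–104k: 320 × 22.5 = 7200
  $105k+: 220 × 54.6 = 12,012
Adjusted estimate = 25,236 / 660 = 38.2364 → 38.2%.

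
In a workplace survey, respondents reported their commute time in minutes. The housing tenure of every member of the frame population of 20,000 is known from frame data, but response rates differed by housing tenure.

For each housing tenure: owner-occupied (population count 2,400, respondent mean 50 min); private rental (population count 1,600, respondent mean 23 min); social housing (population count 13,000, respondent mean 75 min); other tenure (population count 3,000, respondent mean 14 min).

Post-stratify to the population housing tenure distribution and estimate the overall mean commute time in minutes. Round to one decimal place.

58.7

Each cell contributes population-share × respondent value:
  owner-occupied: (2,400/20,000) × 50 = 6
  private rental: (1,600/20,000) × 23 = 1.84
  social housing: (13,000/20,000) × 75 = 48.75
  other tenure: (3,000/20,000) × 14 = 2.1
Post-stratified estimate = 58.69 → 58.7.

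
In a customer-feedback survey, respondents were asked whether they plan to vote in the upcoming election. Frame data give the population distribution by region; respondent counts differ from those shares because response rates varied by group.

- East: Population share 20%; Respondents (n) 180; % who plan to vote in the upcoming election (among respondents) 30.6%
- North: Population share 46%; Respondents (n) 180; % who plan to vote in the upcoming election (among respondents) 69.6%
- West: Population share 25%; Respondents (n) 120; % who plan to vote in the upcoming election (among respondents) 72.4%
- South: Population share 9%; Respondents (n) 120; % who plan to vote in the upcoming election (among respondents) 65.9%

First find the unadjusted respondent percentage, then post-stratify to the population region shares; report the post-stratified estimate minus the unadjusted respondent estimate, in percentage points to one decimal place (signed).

+4.4 percentage points

Naive respondent-only estimate (weights = respondent counts):
  (180/600)×30.6 + (180/600)×69.6 + (120/600)×72.4 + (120/600)×65.9 = 57.72%
Post-stratified estimate weights by population shares:
  0.2×30.6 + 0.46×69.6 + 0.25×72.4 + 0.09×65.9 = 62.167%
Difference = 62.167 − 57.72 = 4.447 pp.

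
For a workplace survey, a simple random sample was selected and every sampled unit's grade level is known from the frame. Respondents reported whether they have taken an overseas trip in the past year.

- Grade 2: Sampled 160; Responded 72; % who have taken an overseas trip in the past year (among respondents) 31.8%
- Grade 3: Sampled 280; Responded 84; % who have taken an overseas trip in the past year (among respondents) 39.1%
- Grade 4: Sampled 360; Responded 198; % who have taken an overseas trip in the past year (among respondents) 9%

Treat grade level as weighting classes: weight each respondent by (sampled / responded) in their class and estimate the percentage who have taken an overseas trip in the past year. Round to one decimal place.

24.1%

Class response rates: Grade 2 72/160 = 45%, Grade 3 84/280 = 30%, Grade 4 198/360 = 55%.
Weighting each respondent by the inverse class response rate inflates each class back to its sampled size, so the class weight is n_sampled:
  Grade 2: 160 × 31.8 = 5088
  Grade 3: 280 × 39.1 = 10,948
  Grade 4: 360 × 9 = 3240
Adjusted estimate = 19,276 / 800 = 24.095 → 24.1%.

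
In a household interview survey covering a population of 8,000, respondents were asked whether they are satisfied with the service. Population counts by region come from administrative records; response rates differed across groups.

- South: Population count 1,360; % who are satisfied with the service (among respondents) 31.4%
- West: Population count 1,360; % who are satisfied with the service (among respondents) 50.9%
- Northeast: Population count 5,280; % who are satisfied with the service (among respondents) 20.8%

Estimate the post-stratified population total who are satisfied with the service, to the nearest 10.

Estimated count per cell = population count × respondent percentage:
  South: 1,360 × 31.4% = 427.04
  West: 1,360 × 50.9% = 692.24
  Northeast: 5,280 × 20.8% = 1098.24
Estimated total = 2217.52 → 2,220.

2,220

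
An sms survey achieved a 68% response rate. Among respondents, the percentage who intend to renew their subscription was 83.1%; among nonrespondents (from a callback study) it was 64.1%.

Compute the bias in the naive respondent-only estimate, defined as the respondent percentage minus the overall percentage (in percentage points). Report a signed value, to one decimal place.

Nonresponse fraction = 1 − 0.68 = 0.32.
Bias = (nonresponse fraction) × (respondent percentage − nonrespondent percentage)
     = 0.32 × (83.1 − 64.1) = 0.32 × 19 = 6.08.

+6.1 percentage points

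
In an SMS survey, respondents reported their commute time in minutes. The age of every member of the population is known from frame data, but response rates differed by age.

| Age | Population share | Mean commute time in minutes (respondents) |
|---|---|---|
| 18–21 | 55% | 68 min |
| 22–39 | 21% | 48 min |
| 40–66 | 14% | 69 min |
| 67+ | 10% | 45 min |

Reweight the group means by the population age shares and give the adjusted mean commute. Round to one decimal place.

61.6

Post-stratification weights by population share, not respondent share:
  18–21: 0.55 × 68 = 37.4
  22–39: 0.21 × 48 = 10.08
  40–66: 0.14 × 69 = 9.66
  67+: 0.1 × 45 = 4.5
Post-stratified estimate = 61.64 → 61.6.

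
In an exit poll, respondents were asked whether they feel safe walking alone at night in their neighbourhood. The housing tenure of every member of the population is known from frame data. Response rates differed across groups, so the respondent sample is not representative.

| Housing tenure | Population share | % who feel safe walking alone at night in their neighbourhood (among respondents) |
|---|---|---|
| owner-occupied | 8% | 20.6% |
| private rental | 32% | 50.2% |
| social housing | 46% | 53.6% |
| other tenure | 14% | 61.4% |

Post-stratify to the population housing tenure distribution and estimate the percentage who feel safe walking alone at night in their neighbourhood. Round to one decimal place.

Reweight to the known housing tenure distribution:
  owner-occupied: 0.08 × 20.6 = 1.648
  private rental: 0.32 × 50.2 = 16.064
  social housing: 0.46 × 53.6 = 24.656
  other tenure: 0.14 × 61.4 = 8.596
Post-stratified estimate = 50.964 → 51.0%.

51.0%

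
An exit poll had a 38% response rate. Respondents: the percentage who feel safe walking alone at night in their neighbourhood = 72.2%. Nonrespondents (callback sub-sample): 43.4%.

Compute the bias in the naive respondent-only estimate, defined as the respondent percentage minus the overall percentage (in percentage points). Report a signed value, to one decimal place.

Nonresponse fraction = 1 − 0.38 = 0.62.
Bias = (nonresponse fraction) × (respondent percentage − nonrespondent percentage)
     = 0.62 × (72.2 − 43.4) = 0.62 × 28.8 = 17.856.

+17.9 percentage points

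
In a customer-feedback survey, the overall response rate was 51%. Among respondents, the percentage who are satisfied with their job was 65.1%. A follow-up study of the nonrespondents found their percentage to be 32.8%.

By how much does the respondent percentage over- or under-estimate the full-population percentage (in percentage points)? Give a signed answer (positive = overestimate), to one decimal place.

Nonresponse fraction = 1 − 0.51 = 0.49.
Bias = (nonresponse fraction) × (respondent percentage − nonrespondent percentage)
     = 0.49 × (65.1 − 32.8) = 0.49 × 32.3 = 15.827.

+15.8 percentage points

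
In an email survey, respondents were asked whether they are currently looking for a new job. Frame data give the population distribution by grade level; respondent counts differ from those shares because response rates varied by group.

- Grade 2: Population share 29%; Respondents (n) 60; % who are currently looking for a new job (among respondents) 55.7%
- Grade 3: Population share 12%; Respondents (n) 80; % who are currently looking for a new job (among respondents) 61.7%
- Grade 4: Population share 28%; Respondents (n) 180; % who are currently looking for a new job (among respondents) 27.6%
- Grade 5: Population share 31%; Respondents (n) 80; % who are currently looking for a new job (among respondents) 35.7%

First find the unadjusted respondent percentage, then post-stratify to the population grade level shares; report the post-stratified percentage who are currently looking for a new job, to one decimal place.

42.4%

Naive respondent-only estimate (weights = respondent counts):
  (60/400)×55.7 + (80/400)×61.7 + (180/400)×27.6 + (80/400)×35.7 = 40.255%
Post-stratified estimate weights by population shares:
  0.29×55.7 + 0.12×61.7 + 0.28×27.6 + 0.31×35.7 = 42.352%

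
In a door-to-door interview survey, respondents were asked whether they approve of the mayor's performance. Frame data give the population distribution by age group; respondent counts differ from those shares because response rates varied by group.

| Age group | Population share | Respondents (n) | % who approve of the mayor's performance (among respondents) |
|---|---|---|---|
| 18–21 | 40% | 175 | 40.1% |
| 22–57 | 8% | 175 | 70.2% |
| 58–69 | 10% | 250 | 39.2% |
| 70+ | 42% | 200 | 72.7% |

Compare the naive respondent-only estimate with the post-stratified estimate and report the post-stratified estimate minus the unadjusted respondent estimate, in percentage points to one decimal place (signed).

Unadjusted (pooled respondent) estimate weights by respondent counts:
  (175/800)×40.1 + (175/800)×70.2 + (250/800)×39.2 + (200/800)×72.7 = 54.5531%
Post-stratifying to population shares instead:
  0.4×40.1 + 0.08×70.2 + 0.1×39.2 + 0.42×72.7 = 56.11%
Difference = 56.11 − 54.5531 = 1.5569 pp.

+1.6 percentage points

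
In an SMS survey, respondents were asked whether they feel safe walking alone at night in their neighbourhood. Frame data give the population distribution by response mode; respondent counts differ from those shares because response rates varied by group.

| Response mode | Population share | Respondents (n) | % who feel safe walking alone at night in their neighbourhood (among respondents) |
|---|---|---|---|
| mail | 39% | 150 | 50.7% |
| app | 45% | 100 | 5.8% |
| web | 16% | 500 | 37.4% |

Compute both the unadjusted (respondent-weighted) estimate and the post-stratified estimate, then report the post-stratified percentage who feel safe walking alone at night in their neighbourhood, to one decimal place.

28.4%

Without adjustment, the pooled respondent share is:
  (150/750)×50.7 + (100/750)×5.8 + (500/750)×37.4 = 35.8467%
Reweighting by population response mode shares:
  0.39×50.7 + 0.45×5.8 + 0.16×37.4 = 28.367%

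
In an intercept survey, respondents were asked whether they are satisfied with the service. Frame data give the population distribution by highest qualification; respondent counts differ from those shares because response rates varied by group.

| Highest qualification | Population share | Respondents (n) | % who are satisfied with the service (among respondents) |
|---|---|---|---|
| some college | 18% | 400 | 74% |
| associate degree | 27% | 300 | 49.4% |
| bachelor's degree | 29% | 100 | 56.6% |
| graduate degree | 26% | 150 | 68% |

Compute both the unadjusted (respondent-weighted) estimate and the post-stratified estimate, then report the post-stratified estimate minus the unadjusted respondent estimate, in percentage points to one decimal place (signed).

Without adjustment, the pooled respondent share is:
  (400/950)×74 + (300/950)×49.4 + (100/950)×56.6 + (150/950)×68 = 63.4526%
Post-stratifying to population shares instead:
  0.18×74 + 0.27×49.4 + 0.29×56.6 + 0.26×68 = 60.752%
Difference = 60.752 − 63.4526 = -2.7006 pp.

-2.7 percentage points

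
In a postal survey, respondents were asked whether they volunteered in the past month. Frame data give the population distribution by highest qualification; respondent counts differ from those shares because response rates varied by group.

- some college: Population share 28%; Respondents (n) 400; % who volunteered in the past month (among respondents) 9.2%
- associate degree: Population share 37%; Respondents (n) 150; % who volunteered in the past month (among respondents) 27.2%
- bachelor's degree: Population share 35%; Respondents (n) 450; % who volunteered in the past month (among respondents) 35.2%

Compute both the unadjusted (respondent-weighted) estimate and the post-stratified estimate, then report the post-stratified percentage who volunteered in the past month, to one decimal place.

25.0%

Without adjustment, the pooled respondent share is:
  (400/1000)×9.2 + (150/1000)×27.2 + (450/1000)×35.2 = 23.6%
Reweighting by population highest qualification shares:
  0.28×9.2 + 0.37×27.2 + 0.35×35.2 = 24.96%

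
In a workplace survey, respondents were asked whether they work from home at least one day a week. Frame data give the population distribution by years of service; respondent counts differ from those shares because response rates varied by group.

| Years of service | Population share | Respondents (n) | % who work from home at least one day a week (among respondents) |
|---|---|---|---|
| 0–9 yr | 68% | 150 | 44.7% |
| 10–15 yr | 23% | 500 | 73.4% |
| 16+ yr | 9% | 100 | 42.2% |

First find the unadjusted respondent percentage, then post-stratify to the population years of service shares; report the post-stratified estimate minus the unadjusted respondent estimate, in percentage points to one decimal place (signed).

Without adjustment, the pooled respondent share is:
  (150/750)×44.7 + (500/750)×73.4 + (100/750)×42.2 = 63.5%
Post-stratified estimate weights by population shares:
  0.68×44.7 + 0.23×73.4 + 0.09×42.2 = 51.076%
Difference = 51.076 − 63.5 = -12.424 pp.

-12.4 percentage points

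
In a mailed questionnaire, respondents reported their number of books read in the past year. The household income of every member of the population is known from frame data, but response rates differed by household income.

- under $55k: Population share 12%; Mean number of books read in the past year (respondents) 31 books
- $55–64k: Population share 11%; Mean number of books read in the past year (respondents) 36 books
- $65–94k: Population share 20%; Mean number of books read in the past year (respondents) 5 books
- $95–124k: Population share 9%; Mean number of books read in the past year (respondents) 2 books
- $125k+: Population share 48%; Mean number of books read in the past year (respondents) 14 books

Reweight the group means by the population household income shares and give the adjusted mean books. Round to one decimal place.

15.6

Each cell contributes population-share × respondent value:
  under $55k: 0.12 × 31 = 3.72
  $55–64k: 0.11 × 36 = 3.96
  $65–94k: 0.2 × 5 = 1
  $95–124k: 0.09 × 2 = 0.18
  $125k+: 0.48 × 14 = 6.72
Post-stratified estimate = 15.58 → 15.6.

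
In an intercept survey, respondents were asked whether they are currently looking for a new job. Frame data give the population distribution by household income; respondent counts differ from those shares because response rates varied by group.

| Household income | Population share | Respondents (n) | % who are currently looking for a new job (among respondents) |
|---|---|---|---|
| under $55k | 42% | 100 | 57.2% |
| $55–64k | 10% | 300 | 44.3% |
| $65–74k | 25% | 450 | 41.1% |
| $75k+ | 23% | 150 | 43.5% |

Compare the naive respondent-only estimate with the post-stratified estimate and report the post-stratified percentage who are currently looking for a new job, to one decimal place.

48.7%

Without adjustment, the pooled respondent share is:
  (100/1000)×57.2 + (300/1000)×44.3 + (450/1000)×41.1 + (150/1000)×43.5 = 44.03%
Post-stratifying to population shares instead:
  0.42×57.2 + 0.1×44.3 + 0.25×41.1 + 0.23×43.5 = 48.734%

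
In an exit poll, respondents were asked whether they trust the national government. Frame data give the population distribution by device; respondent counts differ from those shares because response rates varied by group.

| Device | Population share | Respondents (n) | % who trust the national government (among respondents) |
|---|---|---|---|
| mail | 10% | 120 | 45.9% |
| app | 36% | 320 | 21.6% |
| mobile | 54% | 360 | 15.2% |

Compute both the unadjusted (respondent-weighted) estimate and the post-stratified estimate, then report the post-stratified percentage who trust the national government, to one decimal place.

20.6%

Without adjustment, the pooled respondent share is:
  (120/800)×45.9 + (320/800)×21.6 + (360/800)×15.2 = 22.365%
Post-stratified estimate weights by population shares:
  0.1×45.9 + 0.36×21.6 + 0.54×15.2 = 20.574%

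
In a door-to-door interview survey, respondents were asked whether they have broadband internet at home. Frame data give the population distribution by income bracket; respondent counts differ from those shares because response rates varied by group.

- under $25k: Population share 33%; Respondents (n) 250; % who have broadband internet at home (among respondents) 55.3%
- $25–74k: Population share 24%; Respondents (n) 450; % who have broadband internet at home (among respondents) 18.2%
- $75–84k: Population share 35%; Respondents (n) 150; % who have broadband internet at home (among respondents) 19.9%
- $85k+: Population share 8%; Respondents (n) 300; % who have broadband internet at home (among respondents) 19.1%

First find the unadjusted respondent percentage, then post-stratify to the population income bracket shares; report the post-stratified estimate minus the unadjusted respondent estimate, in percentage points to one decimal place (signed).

+4.4 percentage points

Naive respondent-only estimate (weights = respondent counts):
  (250/1150)×55.3 + (450/1150)×18.2 + (150/1150)×19.9 + (300/1150)×19.1 = 26.7217%
Post-stratified estimate weights by population shares:
  0.33×55.3 + 0.24×18.2 + 0.35×19.9 + 0.08×19.1 = 31.11%
Difference = 31.11 − 26.7217 = 4.3883 pp.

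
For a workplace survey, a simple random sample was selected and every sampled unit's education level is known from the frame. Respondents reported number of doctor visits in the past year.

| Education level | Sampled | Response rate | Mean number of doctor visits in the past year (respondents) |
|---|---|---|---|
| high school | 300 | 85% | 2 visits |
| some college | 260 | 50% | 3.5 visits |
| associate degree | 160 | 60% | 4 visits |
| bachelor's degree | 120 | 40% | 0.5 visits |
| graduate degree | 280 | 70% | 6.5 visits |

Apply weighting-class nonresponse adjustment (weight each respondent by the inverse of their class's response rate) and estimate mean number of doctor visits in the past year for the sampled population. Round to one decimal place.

3.6

Weighting each respondent by the inverse class response rate inflates each class back to its sampled size, so the class weight is n_sampled:
  high school: 300 × 2 = 600
  some college: 260 × 3.5 = 910
  associate degree: 160 × 4 = 640
  bachelor's degree: 120 × 0.5 = 60
  graduate degree: 280 × 6.5 = 1820
Adjusted estimate = 4030 / 1,120 = 3.59821 → 3.6.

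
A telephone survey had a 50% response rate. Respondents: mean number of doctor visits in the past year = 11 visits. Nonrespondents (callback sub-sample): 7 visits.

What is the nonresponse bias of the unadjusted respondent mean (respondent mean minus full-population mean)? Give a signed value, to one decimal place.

Nonresponse fraction = 1 − 0.5 = 0.5.
Bias = (nonresponse fraction) × (respondent mean − nonrespondent mean)
     = 0.5 × (11 − 7) = 0.5 × 4 = 2.

+2.0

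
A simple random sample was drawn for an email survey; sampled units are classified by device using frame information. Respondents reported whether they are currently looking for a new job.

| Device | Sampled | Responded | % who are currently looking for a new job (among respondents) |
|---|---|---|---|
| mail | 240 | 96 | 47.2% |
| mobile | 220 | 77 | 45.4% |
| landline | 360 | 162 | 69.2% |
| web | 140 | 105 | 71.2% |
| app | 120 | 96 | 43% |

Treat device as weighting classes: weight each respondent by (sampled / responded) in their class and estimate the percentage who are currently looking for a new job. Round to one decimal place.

Response rates by class: mail 96/240 = 40%, mobile 77/220 = 35%, landline 162/360 = 45%, web 105/140 = 75%, app 96/120 = 80%.
Weighting each respondent by the inverse class response rate inflates each class back to its sampled size, so the class weight is n_sampled:
  mail: 240 × 47.2 = 11,328
  mobile: 220 × 45.4 = 9988
  landline: 360 × 69.2 = 24,912
  web: 140 × 71.2 = 9968
  app: 120 × 43 = 5160
Adjusted estimate = 61,356 / 1,080 = 56.8111 → 56.8%.

56.8%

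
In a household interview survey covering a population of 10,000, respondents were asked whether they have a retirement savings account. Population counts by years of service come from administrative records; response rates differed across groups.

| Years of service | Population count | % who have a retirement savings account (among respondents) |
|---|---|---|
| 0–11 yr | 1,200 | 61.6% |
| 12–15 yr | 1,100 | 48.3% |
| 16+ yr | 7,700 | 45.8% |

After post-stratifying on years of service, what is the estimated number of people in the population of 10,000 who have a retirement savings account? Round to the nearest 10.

4,800

Estimated count per cell = population count × respondent percentage:
  0–11 yr: 1,200 × 61.6% = 739.2
  12–15 yr: 1,100 × 48.3% = 531.3
  16+ yr: 7,700 × 45.8% = 3526.6
Estimated total = 4797.1 → 4,800.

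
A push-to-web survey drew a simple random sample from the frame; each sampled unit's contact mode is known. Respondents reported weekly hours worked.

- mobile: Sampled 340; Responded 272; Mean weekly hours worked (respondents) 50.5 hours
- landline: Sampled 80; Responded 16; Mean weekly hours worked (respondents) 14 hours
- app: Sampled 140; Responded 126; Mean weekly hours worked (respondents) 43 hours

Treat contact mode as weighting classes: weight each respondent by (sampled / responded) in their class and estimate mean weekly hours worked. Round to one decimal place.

Response rates by class: mobile 272/340 = 80%, landline 16/80 = 20%, app 126/140 = 90%.
Each respondent's weight = sampled/responded in their class; summing within a class gives n_sampled, so:
  mobile: 340 × 50.5 = 17,170
  landline: 80 × 14 = 1120
  app: 140 × 43 = 6020
Adjusted estimate = 24,310 / 560 = 43.4107 → 43.4.

43.4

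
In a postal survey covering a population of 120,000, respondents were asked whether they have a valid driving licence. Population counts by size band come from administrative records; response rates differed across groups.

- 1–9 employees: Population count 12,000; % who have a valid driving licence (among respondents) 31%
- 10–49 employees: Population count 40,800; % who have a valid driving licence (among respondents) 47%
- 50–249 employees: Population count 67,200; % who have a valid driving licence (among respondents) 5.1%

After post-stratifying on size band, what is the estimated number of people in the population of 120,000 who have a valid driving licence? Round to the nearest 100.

Each cell contributes its population count × the respondent rate:
  1–9 employees: 12,000 × 31% = 3720
  10–49 employees: 40,800 × 47% = 19,176
  50–249 employees: 67,200 × 5.1% = 3427.2
Estimated total = 26323.2 → 26,300.

26,300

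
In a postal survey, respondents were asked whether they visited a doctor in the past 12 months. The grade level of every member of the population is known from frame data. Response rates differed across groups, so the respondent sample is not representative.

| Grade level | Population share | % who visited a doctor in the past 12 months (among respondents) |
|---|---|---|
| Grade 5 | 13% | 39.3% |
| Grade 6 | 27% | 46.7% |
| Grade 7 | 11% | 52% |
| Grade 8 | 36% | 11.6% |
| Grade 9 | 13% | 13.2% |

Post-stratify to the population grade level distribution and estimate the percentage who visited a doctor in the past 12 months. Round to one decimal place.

29.3%

Reweight to the known grade level distribution:
  Grade 5: 0.13 × 39.3 = 5.109
  Grade 6: 0.27 × 46.7 = 12.609
  Grade 7: 0.11 × 52 = 5.72
  Grade 8: 0.36 × 11.6 = 4.176
  Grade 9: 0.13 × 13.2 = 1.716
Post-stratified estimate = 29.33 → 29.3%.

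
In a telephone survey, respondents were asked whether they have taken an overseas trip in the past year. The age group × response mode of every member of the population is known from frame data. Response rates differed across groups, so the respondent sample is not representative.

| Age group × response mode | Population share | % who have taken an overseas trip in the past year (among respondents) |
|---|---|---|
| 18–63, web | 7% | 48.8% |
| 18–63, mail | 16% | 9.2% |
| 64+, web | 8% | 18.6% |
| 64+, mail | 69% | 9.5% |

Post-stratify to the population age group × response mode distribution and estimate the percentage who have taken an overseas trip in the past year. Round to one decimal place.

Post-stratification weights by population share, not respondent share:
  18–63, web: 0.07 × 48.8 = 3.416
  18–63, mail: 0.16 × 9.2 = 1.472
  64+, web: 0.08 × 18.6 = 1.488
  64+, mail: 0.69 × 9.5 = 6.555
Post-stratified estimate = 12.931 → 12.9%.

12.9%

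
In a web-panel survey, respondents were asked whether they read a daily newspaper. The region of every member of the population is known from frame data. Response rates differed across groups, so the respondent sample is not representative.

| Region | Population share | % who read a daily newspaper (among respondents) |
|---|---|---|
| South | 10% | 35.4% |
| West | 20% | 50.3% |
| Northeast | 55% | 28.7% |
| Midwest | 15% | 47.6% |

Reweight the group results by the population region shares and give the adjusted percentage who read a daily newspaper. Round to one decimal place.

36.5%

Each cell contributes population-share × respondent value:
  South: 0.1 × 35.4 = 3.54
  West: 0.2 × 50.3 = 10.06
  Northeast: 0.55 × 28.7 = 15.785
  Midwest: 0.15 × 47.6 = 7.14
Post-stratified estimate = 36.525 → 36.5%.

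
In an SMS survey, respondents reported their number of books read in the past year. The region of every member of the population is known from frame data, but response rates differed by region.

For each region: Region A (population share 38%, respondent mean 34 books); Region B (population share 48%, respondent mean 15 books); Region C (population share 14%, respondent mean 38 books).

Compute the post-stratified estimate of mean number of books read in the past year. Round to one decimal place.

25.4

Reweight to the known region distribution:
  Region A: 0.38 × 34 = 12.92
  Region B: 0.48 × 15 = 7.2
  Region C: 0.14 × 38 = 5.32
Post-stratified estimate = 25.44 → 25.4.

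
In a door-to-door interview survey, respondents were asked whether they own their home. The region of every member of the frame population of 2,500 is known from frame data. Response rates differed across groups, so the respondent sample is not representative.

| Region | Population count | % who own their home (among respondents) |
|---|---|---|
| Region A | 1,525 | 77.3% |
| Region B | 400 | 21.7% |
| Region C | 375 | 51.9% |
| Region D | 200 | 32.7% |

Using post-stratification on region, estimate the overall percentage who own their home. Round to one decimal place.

Each cell contributes population-share × respondent value:
  Region A: (1,525/2,500) × 77.3 = 47.153
  Region B: (400/2,500) × 21.7 = 3.472
  Region C: (375/2,500) × 51.9 = 7.785
  Region D: (200/2,500) × 32.7 = 2.616
Post-stratified estimate = 61.026 → 61.0%.

61.0%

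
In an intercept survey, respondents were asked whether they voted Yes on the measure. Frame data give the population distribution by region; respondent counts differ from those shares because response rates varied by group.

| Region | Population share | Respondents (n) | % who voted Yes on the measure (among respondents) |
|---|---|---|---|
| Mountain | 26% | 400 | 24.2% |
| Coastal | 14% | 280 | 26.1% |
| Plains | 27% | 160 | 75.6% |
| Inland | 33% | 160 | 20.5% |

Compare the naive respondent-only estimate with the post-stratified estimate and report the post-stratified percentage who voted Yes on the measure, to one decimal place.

37.1%

Without adjustment, the pooled respondent share is:
  (400/1000)×24.2 + (280/1000)×26.1 + (160/1000)×75.6 + (160/1000)×20.5 = 32.364%
Post-stratifying to population shares instead:
  0.26×24.2 + 0.14×26.1 + 0.27×75.6 + 0.33×20.5 = 37.123%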